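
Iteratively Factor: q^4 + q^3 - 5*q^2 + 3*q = (q - 1)*(q^3 + 2*q^2 - 3*q) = q*(q - 1)*(q^2 + 2*q - 3) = q*(q - 1)^2*(q + 3)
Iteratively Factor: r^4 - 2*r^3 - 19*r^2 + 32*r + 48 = (r + 1)*(r^3 - 3*r^2 - 16*r + 48) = (r - 3)*(r + 1)*(r^2 - 16) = (r - 3)*(r + 1)*(r + 4)*(r - 4)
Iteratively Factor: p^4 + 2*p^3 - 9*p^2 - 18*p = (p - 3)*(p^3 + 5*p^2 + 6*p) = (p - 3)*(p + 3)*(p^2 + 2*p) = p*(p - 3)*(p + 3)*(p + 2)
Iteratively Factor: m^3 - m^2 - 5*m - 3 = (m + 1)*(m^2 - 2*m - 3) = (m + 1)^2*(m - 3)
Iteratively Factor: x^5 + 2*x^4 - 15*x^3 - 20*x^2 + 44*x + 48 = (x + 4)*(x^4 - 2*x^3 - 7*x^2 + 8*x + 12) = (x - 3)*(x + 4)*(x^3 + x^2 - 4*x - 4) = (x - 3)*(x - 2)*(x + 4)*(x^2 + 3*x + 2) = (x - 3)*(x - 2)*(x + 1)*(x + 4)*(x + 2)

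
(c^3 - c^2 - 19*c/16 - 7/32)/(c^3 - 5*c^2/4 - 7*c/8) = (c + 1/4)/c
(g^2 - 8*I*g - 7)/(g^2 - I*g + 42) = (g - I)/(g + 6*I)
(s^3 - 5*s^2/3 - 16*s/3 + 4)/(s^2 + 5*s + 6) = (s^2 - 11*s/3 + 2)/(s + 3)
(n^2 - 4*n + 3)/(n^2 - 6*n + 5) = (n - 3)/(n - 5)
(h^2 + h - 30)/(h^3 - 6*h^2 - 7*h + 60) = (h + 6)/(h^2 - h - 12)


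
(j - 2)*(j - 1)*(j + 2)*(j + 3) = j^4 + 2*j^3 - 7*j^2 - 8*j + 12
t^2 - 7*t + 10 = (t - 5)*(t - 2)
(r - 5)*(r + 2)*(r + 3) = r^3 - 19*r - 30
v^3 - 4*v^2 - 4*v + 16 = (v - 4)*(v - 2)*(v + 2)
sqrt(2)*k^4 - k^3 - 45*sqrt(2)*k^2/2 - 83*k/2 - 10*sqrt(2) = (k - 4*sqrt(2))*(k + sqrt(2)/2)*(k + 5*sqrt(2)/2)*(sqrt(2)*k + 1)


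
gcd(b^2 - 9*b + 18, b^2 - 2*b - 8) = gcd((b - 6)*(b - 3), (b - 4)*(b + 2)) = 1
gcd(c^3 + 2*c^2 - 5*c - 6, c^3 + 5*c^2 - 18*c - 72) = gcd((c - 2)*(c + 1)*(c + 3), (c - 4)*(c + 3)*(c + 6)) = c + 3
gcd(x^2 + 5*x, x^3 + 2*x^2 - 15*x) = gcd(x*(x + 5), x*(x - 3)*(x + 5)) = x^2 + 5*x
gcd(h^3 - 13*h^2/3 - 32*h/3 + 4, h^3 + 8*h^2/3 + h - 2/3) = h^2 + 5*h/3 - 2/3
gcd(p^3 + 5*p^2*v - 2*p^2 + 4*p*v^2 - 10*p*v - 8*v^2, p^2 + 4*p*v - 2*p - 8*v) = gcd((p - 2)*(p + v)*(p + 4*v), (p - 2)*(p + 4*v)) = p^2 + 4*p*v - 2*p - 8*v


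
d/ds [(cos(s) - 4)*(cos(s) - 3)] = (7 - 2*cos(s))*sin(s)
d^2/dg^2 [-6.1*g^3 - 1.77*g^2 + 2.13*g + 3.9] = -36.6*g - 3.54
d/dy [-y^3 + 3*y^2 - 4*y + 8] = -3*y^2 + 6*y - 4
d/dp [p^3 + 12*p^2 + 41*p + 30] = 3*p^2 + 24*p + 41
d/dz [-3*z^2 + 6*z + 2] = 6 - 6*z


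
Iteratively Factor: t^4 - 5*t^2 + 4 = (t + 1)*(t^3 - t^2 - 4*t + 4) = (t - 1)*(t + 1)*(t^2 - 4) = (t - 1)*(t + 1)*(t + 2)*(t - 2)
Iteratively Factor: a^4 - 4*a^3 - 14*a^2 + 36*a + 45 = (a + 3)*(a^3 - 7*a^2 + 7*a + 15) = (a - 5)*(a + 3)*(a^2 - 2*a - 3) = (a - 5)*(a + 1)*(a + 3)*(a - 3)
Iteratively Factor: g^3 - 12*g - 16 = (g + 2)*(g^2 - 2*g - 8) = (g + 2)^2*(g - 4)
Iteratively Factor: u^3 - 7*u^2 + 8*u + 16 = (u - 4)*(u^2 - 3*u - 4) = (u - 4)*(u + 1)*(u - 4)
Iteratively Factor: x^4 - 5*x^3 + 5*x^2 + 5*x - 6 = (x - 1)*(x^3 - 4*x^2 + x + 6) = (x - 3)*(x - 1)*(x^2 - x - 2) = (x - 3)*(x - 2)*(x - 1)*(x + 1)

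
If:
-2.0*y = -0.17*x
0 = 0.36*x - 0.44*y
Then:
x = 0.00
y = 0.00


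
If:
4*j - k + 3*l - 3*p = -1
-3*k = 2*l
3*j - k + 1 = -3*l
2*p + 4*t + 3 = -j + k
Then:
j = -132*t/37 - 93/37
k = -72*t/37 - 44/37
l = 108*t/37 + 66/37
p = -44*t/37 - 31/37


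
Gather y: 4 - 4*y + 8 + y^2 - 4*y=y^2 - 8*y + 12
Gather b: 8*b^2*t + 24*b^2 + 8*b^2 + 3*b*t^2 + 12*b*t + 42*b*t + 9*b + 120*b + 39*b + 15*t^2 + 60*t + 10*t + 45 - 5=b^2*(8*t + 32) + b*(3*t^2 + 54*t + 168) + 15*t^2 + 70*t + 40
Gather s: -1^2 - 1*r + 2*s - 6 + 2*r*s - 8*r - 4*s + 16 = -9*r + s*(2*r - 2) + 9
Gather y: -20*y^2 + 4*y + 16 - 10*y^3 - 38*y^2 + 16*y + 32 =-10*y^3 - 58*y^2 + 20*y + 48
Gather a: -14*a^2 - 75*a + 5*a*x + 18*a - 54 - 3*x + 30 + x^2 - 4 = -14*a^2 + a*(5*x - 57) + x^2 - 3*x - 28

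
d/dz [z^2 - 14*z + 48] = 2*z - 14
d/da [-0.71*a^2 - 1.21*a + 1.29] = -1.42*a - 1.21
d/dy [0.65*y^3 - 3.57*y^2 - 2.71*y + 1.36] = 1.95*y^2 - 7.14*y - 2.71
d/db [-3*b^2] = -6*b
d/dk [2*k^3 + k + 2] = 6*k^2 + 1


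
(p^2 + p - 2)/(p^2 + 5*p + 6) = (p - 1)/(p + 3)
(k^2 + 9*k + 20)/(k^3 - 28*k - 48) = (k + 5)/(k^2 - 4*k - 12)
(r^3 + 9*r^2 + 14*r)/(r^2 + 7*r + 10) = r*(r + 7)/(r + 5)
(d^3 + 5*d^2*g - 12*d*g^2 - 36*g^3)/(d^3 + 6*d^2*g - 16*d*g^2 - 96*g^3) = (d^2 - d*g - 6*g^2)/(d^2 - 16*g^2)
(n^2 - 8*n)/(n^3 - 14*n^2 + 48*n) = 1/(n - 6)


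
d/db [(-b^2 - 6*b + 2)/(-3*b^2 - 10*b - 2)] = 8*(-b^2 + 2*b + 4)/(9*b^4 + 60*b^3 + 112*b^2 + 40*b + 4)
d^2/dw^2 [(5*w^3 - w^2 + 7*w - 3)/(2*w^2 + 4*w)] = (29*w^3 - 9*w^2 - 18*w - 12)/(w^3*(w^3 + 6*w^2 + 12*w + 8))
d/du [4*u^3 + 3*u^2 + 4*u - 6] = 12*u^2 + 6*u + 4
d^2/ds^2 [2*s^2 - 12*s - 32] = 4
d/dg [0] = 0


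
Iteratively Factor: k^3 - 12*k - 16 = (k + 2)*(k^2 - 2*k - 8) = (k - 4)*(k + 2)*(k + 2)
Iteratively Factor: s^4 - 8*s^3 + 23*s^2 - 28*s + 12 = (s - 3)*(s^3 - 5*s^2 + 8*s - 4) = (s - 3)*(s - 2)*(s^2 - 3*s + 2) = (s - 3)*(s - 2)*(s - 1)*(s - 2)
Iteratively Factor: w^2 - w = (w - 1)*(w)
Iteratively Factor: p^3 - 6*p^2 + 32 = (p - 4)*(p^2 - 2*p - 8) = (p - 4)^2*(p + 2)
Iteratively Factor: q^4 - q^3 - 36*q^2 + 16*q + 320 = (q + 4)*(q^3 - 5*q^2 - 16*q + 80) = (q - 5)*(q + 4)*(q^2 - 16) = (q - 5)*(q + 4)^2*(q - 4)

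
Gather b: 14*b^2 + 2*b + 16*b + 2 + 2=14*b^2 + 18*b + 4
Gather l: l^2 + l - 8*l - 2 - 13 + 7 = l^2 - 7*l - 8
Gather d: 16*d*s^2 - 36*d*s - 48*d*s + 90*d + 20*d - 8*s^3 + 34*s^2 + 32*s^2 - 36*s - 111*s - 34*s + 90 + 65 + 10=d*(16*s^2 - 84*s + 110) - 8*s^3 + 66*s^2 - 181*s + 165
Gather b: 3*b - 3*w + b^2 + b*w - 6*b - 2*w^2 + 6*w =b^2 + b*(w - 3) - 2*w^2 + 3*w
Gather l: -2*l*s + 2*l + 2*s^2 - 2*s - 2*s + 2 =l*(2 - 2*s) + 2*s^2 - 4*s + 2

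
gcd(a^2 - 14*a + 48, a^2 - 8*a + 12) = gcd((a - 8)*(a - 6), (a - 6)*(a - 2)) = a - 6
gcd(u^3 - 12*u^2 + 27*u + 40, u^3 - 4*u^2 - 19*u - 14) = u + 1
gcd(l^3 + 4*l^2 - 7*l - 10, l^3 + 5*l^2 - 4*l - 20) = l^2 + 3*l - 10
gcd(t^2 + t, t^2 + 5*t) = t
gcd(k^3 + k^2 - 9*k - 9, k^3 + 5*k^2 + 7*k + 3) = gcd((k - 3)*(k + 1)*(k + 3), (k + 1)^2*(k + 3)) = k^2 + 4*k + 3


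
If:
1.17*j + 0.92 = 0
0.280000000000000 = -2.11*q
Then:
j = -0.79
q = -0.13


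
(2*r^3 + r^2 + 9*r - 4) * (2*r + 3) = 4*r^4 + 8*r^3 + 21*r^2 + 19*r - 12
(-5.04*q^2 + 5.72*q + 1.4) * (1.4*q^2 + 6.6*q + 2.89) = -7.056*q^4 - 25.256*q^3 + 25.1464*q^2 + 25.7708*q + 4.046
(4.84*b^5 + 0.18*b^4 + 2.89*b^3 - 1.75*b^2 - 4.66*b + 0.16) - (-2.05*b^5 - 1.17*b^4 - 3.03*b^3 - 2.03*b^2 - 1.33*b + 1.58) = 6.89*b^5 + 1.35*b^4 + 5.92*b^3 + 0.28*b^2 - 3.33*b - 1.42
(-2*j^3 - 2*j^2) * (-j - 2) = 2*j^4 + 6*j^3 + 4*j^2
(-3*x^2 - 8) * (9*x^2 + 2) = -27*x^4 - 78*x^2 - 16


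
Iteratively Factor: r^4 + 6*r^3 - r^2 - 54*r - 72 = (r + 2)*(r^3 + 4*r^2 - 9*r - 36) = (r + 2)*(r + 4)*(r^2 - 9) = (r - 3)*(r + 2)*(r + 4)*(r + 3)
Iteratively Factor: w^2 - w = (w)*(w - 1)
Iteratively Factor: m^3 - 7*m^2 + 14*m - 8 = (m - 4)*(m^2 - 3*m + 2) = (m - 4)*(m - 1)*(m - 2)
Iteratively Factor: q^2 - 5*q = (q)*(q - 5)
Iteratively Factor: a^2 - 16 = (a + 4)*(a - 4)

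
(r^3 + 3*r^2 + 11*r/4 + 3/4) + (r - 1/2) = r^3 + 3*r^2 + 15*r/4 + 1/4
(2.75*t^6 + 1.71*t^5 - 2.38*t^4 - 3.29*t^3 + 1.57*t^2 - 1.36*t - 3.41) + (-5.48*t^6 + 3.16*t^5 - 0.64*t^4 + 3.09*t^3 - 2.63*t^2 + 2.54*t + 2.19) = -2.73*t^6 + 4.87*t^5 - 3.02*t^4 - 0.2*t^3 - 1.06*t^2 + 1.18*t - 1.22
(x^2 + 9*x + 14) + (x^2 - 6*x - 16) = 2*x^2 + 3*x - 2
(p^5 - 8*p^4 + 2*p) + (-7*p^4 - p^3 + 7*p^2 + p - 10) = p^5 - 15*p^4 - p^3 + 7*p^2 + 3*p - 10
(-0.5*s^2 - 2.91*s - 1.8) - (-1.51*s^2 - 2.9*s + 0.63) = 1.01*s^2 - 0.0100000000000002*s - 2.43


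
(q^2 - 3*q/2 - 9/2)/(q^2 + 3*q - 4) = (2*q^2 - 3*q - 9)/(2*(q^2 + 3*q - 4))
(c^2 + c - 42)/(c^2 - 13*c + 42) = (c + 7)/(c - 7)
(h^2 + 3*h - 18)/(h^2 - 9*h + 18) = (h + 6)/(h - 6)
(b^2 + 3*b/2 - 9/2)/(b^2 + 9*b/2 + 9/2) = (2*b - 3)/(2*b + 3)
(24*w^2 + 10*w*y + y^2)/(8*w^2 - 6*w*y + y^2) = (24*w^2 + 10*w*y + y^2)/(8*w^2 - 6*w*y + y^2)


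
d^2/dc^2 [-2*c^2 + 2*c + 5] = -4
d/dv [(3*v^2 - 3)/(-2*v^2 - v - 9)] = 3*(-v^2 - 22*v - 1)/(4*v^4 + 4*v^3 + 37*v^2 + 18*v + 81)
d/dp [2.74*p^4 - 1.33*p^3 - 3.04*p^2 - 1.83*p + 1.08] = 10.96*p^3 - 3.99*p^2 - 6.08*p - 1.83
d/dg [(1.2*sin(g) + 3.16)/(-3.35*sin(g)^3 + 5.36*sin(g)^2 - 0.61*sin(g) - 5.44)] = (8.04*sin(g)^3 + 25.326*sin(g)^2 - 33.8752*sin(g) - 4.6004)*cos(g)/(11.2225*sin(g)^6 - 35.912*sin(g)^5 + 32.8166*sin(g)^4 + 29.9088*sin(g)^3 - 57.9447*sin(g)^2 + 6.6368*sin(g) + 29.5936)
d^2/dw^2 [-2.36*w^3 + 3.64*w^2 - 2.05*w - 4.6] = 7.28 - 14.16*w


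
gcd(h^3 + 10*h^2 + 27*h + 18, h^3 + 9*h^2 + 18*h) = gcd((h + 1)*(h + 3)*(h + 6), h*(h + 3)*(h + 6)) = h^2 + 9*h + 18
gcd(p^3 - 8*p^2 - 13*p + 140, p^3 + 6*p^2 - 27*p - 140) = p^2 - p - 20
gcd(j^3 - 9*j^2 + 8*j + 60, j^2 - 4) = j + 2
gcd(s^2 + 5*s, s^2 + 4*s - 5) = s + 5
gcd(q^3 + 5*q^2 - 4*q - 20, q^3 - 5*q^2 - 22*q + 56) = q - 2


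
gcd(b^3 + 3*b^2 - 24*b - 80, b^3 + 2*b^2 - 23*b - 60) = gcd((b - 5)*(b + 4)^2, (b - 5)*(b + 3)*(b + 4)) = b^2 - b - 20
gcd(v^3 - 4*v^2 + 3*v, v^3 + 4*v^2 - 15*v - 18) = v - 3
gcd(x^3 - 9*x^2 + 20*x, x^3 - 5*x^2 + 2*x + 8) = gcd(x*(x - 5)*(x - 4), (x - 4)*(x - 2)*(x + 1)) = x - 4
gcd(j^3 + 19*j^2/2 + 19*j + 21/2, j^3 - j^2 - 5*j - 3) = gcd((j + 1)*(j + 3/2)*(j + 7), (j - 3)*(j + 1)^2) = j + 1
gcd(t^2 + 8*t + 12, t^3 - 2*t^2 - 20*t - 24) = t + 2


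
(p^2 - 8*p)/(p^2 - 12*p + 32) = p/(p - 4)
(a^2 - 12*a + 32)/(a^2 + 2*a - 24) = (a - 8)/(a + 6)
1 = 1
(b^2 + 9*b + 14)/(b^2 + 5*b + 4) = (b^2 + 9*b + 14)/(b^2 + 5*b + 4)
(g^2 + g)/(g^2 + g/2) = 2*(g + 1)/(2*g + 1)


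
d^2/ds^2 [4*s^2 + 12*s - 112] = 8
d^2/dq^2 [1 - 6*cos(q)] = 6*cos(q)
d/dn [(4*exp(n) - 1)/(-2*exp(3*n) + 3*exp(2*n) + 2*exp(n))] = 2*(8*exp(3*n) - 9*exp(2*n) + 3*exp(n) + 1)*exp(-n)/(4*exp(4*n) - 12*exp(3*n) + exp(2*n) + 12*exp(n) + 4)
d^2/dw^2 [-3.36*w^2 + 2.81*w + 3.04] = -6.72000000000000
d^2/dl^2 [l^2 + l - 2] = 2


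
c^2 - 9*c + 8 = (c - 8)*(c - 1)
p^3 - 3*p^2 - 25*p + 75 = (p - 5)*(p - 3)*(p + 5)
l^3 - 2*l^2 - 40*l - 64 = (l - 8)*(l + 2)*(l + 4)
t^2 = t^2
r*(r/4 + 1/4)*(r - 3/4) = r^3/4 + r^2/16 - 3*r/16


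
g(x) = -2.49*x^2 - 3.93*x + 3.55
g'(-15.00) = 70.77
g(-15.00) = -497.75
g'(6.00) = -33.81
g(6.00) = -109.67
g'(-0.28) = -2.54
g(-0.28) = 4.46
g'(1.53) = -11.55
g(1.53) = -8.29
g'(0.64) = -7.12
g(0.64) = 0.01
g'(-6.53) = 28.59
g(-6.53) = -76.96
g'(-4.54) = 18.68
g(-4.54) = -29.93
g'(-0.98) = 0.95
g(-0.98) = 5.01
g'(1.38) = -10.80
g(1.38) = -6.62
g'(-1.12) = 1.65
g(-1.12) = 4.83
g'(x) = -4.98*x - 3.93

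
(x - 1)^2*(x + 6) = x^3 + 4*x^2 - 11*x + 6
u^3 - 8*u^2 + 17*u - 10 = (u - 5)*(u - 2)*(u - 1)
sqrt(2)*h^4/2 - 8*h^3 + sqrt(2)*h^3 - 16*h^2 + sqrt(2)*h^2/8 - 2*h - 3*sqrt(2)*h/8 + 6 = (h - 1/2)*(h + 3/2)*(h - 8*sqrt(2))*(sqrt(2)*h/2 + sqrt(2)/2)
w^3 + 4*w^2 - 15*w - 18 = (w - 3)*(w + 1)*(w + 6)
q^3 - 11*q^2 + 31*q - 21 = (q - 7)*(q - 3)*(q - 1)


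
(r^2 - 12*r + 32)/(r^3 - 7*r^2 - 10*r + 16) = (r - 4)/(r^2 + r - 2)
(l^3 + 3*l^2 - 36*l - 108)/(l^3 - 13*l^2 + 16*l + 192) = (l^2 - 36)/(l^2 - 16*l + 64)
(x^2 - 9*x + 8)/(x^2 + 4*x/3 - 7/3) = 3*(x - 8)/(3*x + 7)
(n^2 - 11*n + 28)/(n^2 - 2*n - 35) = (n - 4)/(n + 5)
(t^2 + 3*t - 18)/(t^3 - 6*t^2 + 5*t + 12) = (t + 6)/(t^2 - 3*t - 4)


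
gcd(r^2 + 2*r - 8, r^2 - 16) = r + 4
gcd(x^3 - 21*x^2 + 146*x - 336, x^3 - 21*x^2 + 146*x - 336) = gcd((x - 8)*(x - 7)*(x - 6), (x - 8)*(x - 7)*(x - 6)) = x^3 - 21*x^2 + 146*x - 336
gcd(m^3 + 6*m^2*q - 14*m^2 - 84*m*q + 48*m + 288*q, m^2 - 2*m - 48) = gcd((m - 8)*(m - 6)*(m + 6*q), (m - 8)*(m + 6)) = m - 8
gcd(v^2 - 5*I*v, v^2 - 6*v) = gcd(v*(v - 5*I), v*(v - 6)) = v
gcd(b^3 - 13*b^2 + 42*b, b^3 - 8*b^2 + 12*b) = b^2 - 6*b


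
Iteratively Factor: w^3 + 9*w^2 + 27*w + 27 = (w + 3)*(w^2 + 6*w + 9) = (w + 3)^2*(w + 3)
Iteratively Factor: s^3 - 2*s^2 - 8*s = (s)*(s^2 - 2*s - 8) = s*(s - 4)*(s + 2)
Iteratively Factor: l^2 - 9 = (l - 3)*(l + 3)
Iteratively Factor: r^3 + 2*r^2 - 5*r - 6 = (r + 1)*(r^2 + r - 6) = (r - 2)*(r + 1)*(r + 3)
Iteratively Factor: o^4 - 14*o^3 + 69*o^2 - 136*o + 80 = (o - 4)*(o^3 - 10*o^2 + 29*o - 20) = (o - 4)^2*(o^2 - 6*o + 5) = (o - 5)*(o - 4)^2*(o - 1)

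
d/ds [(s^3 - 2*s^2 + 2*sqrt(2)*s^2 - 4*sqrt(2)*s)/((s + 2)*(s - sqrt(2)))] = (s^4 - 2*sqrt(2)*s^3 + 4*s^3 - 8*s^2 + 4*sqrt(2)*s^2 - 16*s + 8*sqrt(2)*s + 16)/(s^4 - 2*sqrt(2)*s^3 + 4*s^3 - 8*sqrt(2)*s^2 + 6*s^2 - 8*sqrt(2)*s + 8*s + 8)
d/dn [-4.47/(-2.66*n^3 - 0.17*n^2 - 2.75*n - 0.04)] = (-35.6706*n^2 - 1.5198*n - 12.2925)/(2.66*n^3 + 0.17*n^2 + 2.75*n + 0.04)^2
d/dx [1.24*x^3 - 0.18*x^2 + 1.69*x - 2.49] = 3.72*x^2 - 0.36*x + 1.69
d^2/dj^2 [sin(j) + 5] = -sin(j)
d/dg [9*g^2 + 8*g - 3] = 18*g + 8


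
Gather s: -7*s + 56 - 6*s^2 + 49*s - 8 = -6*s^2 + 42*s + 48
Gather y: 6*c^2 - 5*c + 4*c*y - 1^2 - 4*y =6*c^2 - 5*c + y*(4*c - 4) - 1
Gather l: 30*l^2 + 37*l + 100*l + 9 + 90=30*l^2 + 137*l + 99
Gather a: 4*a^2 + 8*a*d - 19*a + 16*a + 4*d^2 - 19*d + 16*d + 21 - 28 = 4*a^2 + a*(8*d - 3) + 4*d^2 - 3*d - 7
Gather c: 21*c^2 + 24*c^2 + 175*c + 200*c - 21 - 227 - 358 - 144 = 45*c^2 + 375*c - 750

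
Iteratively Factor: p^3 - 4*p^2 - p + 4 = (p - 1)*(p^2 - 3*p - 4) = (p - 1)*(p + 1)*(p - 4)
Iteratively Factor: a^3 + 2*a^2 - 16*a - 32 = (a - 4)*(a^2 + 6*a + 8) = (a - 4)*(a + 2)*(a + 4)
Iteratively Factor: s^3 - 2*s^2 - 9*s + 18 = (s + 3)*(s^2 - 5*s + 6) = (s - 2)*(s + 3)*(s - 3)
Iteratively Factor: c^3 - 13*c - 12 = (c + 1)*(c^2 - c - 12) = (c + 1)*(c + 3)*(c - 4)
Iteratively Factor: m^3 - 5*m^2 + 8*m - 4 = (m - 2)*(m^2 - 3*m + 2) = (m - 2)^2*(m - 1)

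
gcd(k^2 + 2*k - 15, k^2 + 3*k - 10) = k + 5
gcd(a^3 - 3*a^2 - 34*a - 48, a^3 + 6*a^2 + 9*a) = a + 3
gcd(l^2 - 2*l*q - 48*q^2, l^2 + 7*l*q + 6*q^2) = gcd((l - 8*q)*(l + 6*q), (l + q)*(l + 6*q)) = l + 6*q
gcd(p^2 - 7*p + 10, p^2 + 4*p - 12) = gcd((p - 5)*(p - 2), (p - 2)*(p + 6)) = p - 2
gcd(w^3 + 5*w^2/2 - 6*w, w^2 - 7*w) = w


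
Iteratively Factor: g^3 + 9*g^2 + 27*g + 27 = (g + 3)*(g^2 + 6*g + 9) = (g + 3)^2*(g + 3)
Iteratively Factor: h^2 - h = (h - 1)*(h)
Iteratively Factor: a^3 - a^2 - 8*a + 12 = (a - 2)*(a^2 + a - 6) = (a - 2)*(a + 3)*(a - 2)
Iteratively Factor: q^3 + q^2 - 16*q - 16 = (q + 4)*(q^2 - 3*q - 4) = (q + 1)*(q + 4)*(q - 4)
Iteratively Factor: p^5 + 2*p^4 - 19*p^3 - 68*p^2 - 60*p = (p + 3)*(p^4 - p^3 - 16*p^2 - 20*p) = (p + 2)*(p + 3)*(p^3 - 3*p^2 - 10*p) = (p - 5)*(p + 2)*(p + 3)*(p^2 + 2*p) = p*(p - 5)*(p + 2)*(p + 3)*(p + 2)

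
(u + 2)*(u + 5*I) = u^2 + 2*u + 5*I*u + 10*I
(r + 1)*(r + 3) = r^2 + 4*r + 3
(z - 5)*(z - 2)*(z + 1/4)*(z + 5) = z^4 - 7*z^3/4 - 51*z^2/2 + 175*z/4 + 25/2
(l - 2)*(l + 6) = l^2 + 4*l - 12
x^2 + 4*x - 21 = (x - 3)*(x + 7)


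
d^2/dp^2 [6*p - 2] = 0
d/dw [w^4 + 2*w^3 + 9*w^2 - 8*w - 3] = 4*w^3 + 6*w^2 + 18*w - 8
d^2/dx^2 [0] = 0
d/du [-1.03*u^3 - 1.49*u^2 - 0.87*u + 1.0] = -3.09*u^2 - 2.98*u - 0.87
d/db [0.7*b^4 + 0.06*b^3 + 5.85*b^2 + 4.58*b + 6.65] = 2.8*b^3 + 0.18*b^2 + 11.7*b + 4.58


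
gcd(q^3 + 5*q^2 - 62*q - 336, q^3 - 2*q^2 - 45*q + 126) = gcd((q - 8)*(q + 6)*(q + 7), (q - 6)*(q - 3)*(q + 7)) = q + 7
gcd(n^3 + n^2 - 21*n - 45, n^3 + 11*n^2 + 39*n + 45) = n^2 + 6*n + 9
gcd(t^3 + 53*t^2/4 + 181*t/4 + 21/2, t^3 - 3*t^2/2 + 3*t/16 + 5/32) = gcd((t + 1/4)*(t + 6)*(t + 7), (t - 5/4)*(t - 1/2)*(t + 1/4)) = t + 1/4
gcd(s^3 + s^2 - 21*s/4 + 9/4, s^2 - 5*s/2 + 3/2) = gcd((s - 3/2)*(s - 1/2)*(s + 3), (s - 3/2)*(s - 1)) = s - 3/2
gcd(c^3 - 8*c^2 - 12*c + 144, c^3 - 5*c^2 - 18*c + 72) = c^2 - 2*c - 24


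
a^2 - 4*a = a*(a - 4)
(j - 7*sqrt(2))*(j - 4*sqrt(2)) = j^2 - 11*sqrt(2)*j + 56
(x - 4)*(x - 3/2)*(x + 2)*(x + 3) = x^4 - x^3/2 - 31*x^2/2 - 3*x + 36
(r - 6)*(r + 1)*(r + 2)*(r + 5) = r^4 + 2*r^3 - 31*r^2 - 92*r - 60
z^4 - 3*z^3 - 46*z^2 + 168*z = z*(z - 6)*(z - 4)*(z + 7)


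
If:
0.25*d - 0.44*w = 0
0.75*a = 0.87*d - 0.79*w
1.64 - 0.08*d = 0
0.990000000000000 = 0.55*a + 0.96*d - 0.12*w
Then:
No Solution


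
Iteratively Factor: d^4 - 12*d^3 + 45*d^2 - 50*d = (d - 5)*(d^3 - 7*d^2 + 10*d) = (d - 5)^2*(d^2 - 2*d) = (d - 5)^2*(d - 2)*(d)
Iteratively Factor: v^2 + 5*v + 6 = (v + 2)*(v + 3)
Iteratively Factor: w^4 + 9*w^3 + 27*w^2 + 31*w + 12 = (w + 3)*(w^3 + 6*w^2 + 9*w + 4) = (w + 1)*(w + 3)*(w^2 + 5*w + 4) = (w + 1)*(w + 3)*(w + 4)*(w + 1)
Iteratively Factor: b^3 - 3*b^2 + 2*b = (b - 2)*(b^2 - b) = b*(b - 2)*(b - 1)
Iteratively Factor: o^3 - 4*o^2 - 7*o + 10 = (o - 1)*(o^2 - 3*o - 10) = (o - 1)*(o + 2)*(o - 5)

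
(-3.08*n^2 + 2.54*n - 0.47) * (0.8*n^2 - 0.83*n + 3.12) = -2.464*n^4 + 4.5884*n^3 - 12.0938*n^2 + 8.3149*n - 1.4664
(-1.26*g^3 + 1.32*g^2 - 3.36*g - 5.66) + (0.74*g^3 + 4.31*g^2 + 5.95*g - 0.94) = -0.52*g^3 + 5.63*g^2 + 2.59*g - 6.6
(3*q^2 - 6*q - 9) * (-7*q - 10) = -21*q^3 + 12*q^2 + 123*q + 90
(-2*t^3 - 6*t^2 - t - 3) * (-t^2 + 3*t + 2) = 2*t^5 - 21*t^3 - 12*t^2 - 11*t - 6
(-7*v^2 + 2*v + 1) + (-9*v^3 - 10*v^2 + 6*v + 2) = -9*v^3 - 17*v^2 + 8*v + 3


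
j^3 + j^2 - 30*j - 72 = (j - 6)*(j + 3)*(j + 4)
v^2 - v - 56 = (v - 8)*(v + 7)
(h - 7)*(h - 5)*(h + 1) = h^3 - 11*h^2 + 23*h + 35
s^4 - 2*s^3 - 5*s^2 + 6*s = s*(s - 3)*(s - 1)*(s + 2)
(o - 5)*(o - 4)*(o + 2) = o^3 - 7*o^2 + 2*o + 40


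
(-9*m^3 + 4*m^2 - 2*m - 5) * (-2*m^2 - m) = 18*m^5 + m^4 + 12*m^2 + 5*m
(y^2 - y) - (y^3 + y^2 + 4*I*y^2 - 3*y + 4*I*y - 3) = -y^3 - 4*I*y^2 + 2*y - 4*I*y + 3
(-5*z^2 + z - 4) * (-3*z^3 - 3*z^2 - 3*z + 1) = 15*z^5 + 12*z^4 + 24*z^3 + 4*z^2 + 13*z - 4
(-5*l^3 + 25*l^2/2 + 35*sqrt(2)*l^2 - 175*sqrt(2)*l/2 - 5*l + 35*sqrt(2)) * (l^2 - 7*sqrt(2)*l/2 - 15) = -5*l^5 + 25*l^4/2 + 105*sqrt(2)*l^4/2 - 525*sqrt(2)*l^3/4 - 175*l^3 - 945*sqrt(2)*l^2/2 + 425*l^2 - 170*l + 2625*sqrt(2)*l/2 - 525*sqrt(2)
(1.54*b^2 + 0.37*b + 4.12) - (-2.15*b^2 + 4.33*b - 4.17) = 3.69*b^2 - 3.96*b + 8.29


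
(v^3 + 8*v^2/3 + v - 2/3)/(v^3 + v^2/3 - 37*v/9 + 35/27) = 9*(v^2 + 3*v + 2)/(9*v^2 + 6*v - 35)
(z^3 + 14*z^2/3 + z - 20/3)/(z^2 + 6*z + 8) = (3*z^2 + 2*z - 5)/(3*(z + 2))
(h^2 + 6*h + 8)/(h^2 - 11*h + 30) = (h^2 + 6*h + 8)/(h^2 - 11*h + 30)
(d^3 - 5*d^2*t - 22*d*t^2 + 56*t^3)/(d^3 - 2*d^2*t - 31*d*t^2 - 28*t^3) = (d - 2*t)/(d + t)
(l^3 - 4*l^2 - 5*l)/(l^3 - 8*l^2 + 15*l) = (l + 1)/(l - 3)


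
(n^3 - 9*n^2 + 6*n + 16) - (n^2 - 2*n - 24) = n^3 - 10*n^2 + 8*n + 40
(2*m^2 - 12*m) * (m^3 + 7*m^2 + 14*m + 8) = 2*m^5 + 2*m^4 - 56*m^3 - 152*m^2 - 96*m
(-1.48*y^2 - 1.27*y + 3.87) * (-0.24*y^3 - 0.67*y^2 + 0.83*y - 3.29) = 0.3552*y^5 + 1.2964*y^4 - 1.3063*y^3 + 1.2222*y^2 + 7.3904*y - 12.7323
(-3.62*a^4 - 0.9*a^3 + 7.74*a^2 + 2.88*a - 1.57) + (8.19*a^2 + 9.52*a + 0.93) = -3.62*a^4 - 0.9*a^3 + 15.93*a^2 + 12.4*a - 0.64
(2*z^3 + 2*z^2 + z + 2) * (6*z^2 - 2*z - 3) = 12*z^5 + 8*z^4 - 4*z^3 + 4*z^2 - 7*z - 6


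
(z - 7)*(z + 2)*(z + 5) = z^3 - 39*z - 70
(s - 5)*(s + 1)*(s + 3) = s^3 - s^2 - 17*s - 15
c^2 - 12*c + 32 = (c - 8)*(c - 4)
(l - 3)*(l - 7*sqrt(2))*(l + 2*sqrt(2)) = l^3 - 5*sqrt(2)*l^2 - 3*l^2 - 28*l + 15*sqrt(2)*l + 84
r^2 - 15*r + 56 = (r - 8)*(r - 7)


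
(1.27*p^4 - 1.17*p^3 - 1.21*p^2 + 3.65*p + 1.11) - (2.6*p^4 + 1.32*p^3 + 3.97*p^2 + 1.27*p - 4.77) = -1.33*p^4 - 2.49*p^3 - 5.18*p^2 + 2.38*p + 5.88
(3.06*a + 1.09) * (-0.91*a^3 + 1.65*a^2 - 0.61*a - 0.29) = -2.7846*a^4 + 4.0571*a^3 - 0.0681*a^2 - 1.5523*a - 0.3161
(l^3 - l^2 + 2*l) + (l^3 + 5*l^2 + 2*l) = 2*l^3 + 4*l^2 + 4*l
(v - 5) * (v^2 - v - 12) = v^3 - 6*v^2 - 7*v + 60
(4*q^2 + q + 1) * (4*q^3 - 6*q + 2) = 16*q^5 + 4*q^4 - 20*q^3 + 2*q^2 - 4*q + 2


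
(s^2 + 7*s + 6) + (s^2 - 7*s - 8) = 2*s^2 - 2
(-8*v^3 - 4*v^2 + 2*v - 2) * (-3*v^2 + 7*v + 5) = 24*v^5 - 44*v^4 - 74*v^3 - 4*v - 10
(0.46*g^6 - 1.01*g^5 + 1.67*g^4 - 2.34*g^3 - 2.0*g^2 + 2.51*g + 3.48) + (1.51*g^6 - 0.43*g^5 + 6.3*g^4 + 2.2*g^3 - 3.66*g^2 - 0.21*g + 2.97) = 1.97*g^6 - 1.44*g^5 + 7.97*g^4 - 0.14*g^3 - 5.66*g^2 + 2.3*g + 6.45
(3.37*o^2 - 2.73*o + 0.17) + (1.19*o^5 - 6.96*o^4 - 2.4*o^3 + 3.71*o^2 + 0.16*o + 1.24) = 1.19*o^5 - 6.96*o^4 - 2.4*o^3 + 7.08*o^2 - 2.57*o + 1.41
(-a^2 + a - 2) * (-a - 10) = a^3 + 9*a^2 - 8*a + 20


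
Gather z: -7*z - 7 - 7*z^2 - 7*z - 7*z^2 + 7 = -14*z^2 - 14*z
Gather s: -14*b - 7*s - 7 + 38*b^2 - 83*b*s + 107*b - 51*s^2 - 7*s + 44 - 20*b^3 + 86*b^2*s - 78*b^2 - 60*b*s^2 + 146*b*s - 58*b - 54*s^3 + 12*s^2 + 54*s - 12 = -20*b^3 - 40*b^2 + 35*b - 54*s^3 + s^2*(-60*b - 39) + s*(86*b^2 + 63*b + 40) + 25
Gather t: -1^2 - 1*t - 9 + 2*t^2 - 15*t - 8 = 2*t^2 - 16*t - 18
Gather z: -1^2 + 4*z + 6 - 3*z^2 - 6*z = -3*z^2 - 2*z + 5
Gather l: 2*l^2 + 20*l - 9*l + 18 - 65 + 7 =2*l^2 + 11*l - 40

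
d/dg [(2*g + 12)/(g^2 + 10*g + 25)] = 2*(-g - 7)/(g^3 + 15*g^2 + 75*g + 125)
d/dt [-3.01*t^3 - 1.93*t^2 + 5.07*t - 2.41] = -9.03*t^2 - 3.86*t + 5.07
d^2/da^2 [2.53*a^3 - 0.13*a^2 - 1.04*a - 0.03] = 15.18*a - 0.26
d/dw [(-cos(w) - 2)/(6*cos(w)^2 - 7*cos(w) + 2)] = (6*sin(w)^2 - 24*cos(w) + 10)*sin(w)/(6*cos(w)^2 - 7*cos(w) + 2)^2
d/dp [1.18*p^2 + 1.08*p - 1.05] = 2.36*p + 1.08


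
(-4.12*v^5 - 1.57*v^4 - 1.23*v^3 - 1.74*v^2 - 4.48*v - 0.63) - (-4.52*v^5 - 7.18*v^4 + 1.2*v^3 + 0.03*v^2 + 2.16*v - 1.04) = 0.399999999999999*v^5 + 5.61*v^4 - 2.43*v^3 - 1.77*v^2 - 6.64*v + 0.41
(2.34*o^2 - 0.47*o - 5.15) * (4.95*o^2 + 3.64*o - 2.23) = 11.583*o^4 + 6.1911*o^3 - 32.4215*o^2 - 17.6979*o + 11.4845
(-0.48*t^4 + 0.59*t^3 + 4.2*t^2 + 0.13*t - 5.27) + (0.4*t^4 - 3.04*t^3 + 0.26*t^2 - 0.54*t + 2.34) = -0.08*t^4 - 2.45*t^3 + 4.46*t^2 - 0.41*t - 2.93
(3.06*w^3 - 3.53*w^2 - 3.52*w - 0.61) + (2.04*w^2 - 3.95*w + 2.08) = 3.06*w^3 - 1.49*w^2 - 7.47*w + 1.47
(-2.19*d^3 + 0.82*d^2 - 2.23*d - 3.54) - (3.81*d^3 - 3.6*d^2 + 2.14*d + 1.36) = -6.0*d^3 + 4.42*d^2 - 4.37*d - 4.9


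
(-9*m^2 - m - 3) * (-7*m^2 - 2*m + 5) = 63*m^4 + 25*m^3 - 22*m^2 + m - 15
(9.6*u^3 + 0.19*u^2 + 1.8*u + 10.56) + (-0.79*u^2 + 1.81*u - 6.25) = 9.6*u^3 - 0.6*u^2 + 3.61*u + 4.31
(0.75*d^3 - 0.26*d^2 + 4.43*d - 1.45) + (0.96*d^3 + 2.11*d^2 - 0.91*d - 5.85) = 1.71*d^3 + 1.85*d^2 + 3.52*d - 7.3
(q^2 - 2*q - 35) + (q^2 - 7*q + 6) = 2*q^2 - 9*q - 29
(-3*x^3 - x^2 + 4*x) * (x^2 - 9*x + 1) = -3*x^5 + 26*x^4 + 10*x^3 - 37*x^2 + 4*x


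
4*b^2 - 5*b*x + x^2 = (-4*b + x)*(-b + x)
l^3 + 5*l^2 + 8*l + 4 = (l + 1)*(l + 2)^2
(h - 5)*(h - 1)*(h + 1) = h^3 - 5*h^2 - h + 5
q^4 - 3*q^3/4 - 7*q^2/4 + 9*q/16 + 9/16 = (q - 3/2)*(q - 3/4)*(q + 1/2)*(q + 1)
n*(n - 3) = n^2 - 3*n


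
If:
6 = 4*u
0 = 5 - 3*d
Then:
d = 5/3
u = 3/2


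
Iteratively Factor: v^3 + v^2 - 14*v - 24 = (v - 4)*(v^2 + 5*v + 6) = (v - 4)*(v + 3)*(v + 2)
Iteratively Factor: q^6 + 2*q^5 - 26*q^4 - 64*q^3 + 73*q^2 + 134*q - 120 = (q - 1)*(q^5 + 3*q^4 - 23*q^3 - 87*q^2 - 14*q + 120) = (q - 1)^2*(q^4 + 4*q^3 - 19*q^2 - 106*q - 120) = (q - 1)^2*(q + 3)*(q^3 + q^2 - 22*q - 40) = (q - 5)*(q - 1)^2*(q + 3)*(q^2 + 6*q + 8) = (q - 5)*(q - 1)^2*(q + 3)*(q + 4)*(q + 2)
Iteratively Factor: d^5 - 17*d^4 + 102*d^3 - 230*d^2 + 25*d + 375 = (d - 5)*(d^4 - 12*d^3 + 42*d^2 - 20*d - 75) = (d - 5)*(d - 3)*(d^3 - 9*d^2 + 15*d + 25) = (d - 5)^2*(d - 3)*(d^2 - 4*d - 5) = (d - 5)^3*(d - 3)*(d + 1)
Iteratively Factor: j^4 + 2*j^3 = (j)*(j^3 + 2*j^2) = j*(j + 2)*(j^2) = j^2*(j + 2)*(j)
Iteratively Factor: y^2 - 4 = (y + 2)*(y - 2)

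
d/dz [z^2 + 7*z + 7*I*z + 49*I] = 2*z + 7 + 7*I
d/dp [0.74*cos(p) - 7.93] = -0.74*sin(p)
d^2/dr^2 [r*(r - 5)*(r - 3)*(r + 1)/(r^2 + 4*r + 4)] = 2*(r^4 + 8*r^3 + 24*r^2 - 97*r - 32)/(r^4 + 8*r^3 + 24*r^2 + 32*r + 16)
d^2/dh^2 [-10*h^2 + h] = -20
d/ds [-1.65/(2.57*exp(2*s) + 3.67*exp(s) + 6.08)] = (8.481*exp(s) + 6.0555)*exp(s)/(2.57*exp(2*s) + 3.67*exp(s) + 6.08)^2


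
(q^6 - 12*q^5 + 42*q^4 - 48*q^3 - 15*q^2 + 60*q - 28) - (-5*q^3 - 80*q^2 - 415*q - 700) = q^6 - 12*q^5 + 42*q^4 - 43*q^3 + 65*q^2 + 475*q + 672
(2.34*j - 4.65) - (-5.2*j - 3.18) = 7.54*j - 1.47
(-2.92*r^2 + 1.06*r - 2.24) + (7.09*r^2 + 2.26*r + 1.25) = 4.17*r^2 + 3.32*r - 0.99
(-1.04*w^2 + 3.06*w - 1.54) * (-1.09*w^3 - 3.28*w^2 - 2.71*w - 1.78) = 1.1336*w^5 + 0.0757999999999996*w^4 - 5.5398*w^3 - 1.3902*w^2 - 1.2734*w + 2.7412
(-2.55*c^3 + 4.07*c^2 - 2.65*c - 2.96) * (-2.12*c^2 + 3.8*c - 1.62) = 5.406*c^5 - 18.3184*c^4 + 25.215*c^3 - 10.3882*c^2 - 6.955*c + 4.7952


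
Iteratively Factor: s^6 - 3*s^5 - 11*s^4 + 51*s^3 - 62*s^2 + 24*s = (s + 4)*(s^5 - 7*s^4 + 17*s^3 - 17*s^2 + 6*s) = (s - 1)*(s + 4)*(s^4 - 6*s^3 + 11*s^2 - 6*s) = s*(s - 1)*(s + 4)*(s^3 - 6*s^2 + 11*s - 6) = s*(s - 1)^2*(s + 4)*(s^2 - 5*s + 6) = s*(s - 2)*(s - 1)^2*(s + 4)*(s - 3)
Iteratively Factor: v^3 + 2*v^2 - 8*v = (v)*(v^2 + 2*v - 8) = v*(v + 4)*(v - 2)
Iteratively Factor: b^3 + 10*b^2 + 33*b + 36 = (b + 3)*(b^2 + 7*b + 12) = (b + 3)^2*(b + 4)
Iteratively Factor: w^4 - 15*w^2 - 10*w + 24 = (w - 4)*(w^3 + 4*w^2 + w - 6) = (w - 4)*(w + 2)*(w^2 + 2*w - 3) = (w - 4)*(w + 2)*(w + 3)*(w - 1)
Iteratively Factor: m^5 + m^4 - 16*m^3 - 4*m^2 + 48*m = (m - 3)*(m^4 + 4*m^3 - 4*m^2 - 16*m) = (m - 3)*(m + 2)*(m^3 + 2*m^2 - 8*m) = m*(m - 3)*(m + 2)*(m^2 + 2*m - 8) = m*(m - 3)*(m + 2)*(m + 4)*(m - 2)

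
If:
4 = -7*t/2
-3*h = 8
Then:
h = -8/3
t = -8/7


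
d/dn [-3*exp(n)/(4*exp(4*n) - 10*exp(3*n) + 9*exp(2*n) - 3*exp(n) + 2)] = (36*exp(4*n) - 60*exp(3*n) + 27*exp(2*n) - 6)*exp(n)/(16*exp(8*n) - 80*exp(7*n) + 172*exp(6*n) - 204*exp(5*n) + 157*exp(4*n) - 94*exp(3*n) + 45*exp(2*n) - 12*exp(n) + 4)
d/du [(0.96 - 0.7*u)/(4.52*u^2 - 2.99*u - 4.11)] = (3.164*u^2 - 8.6784*u + 5.7474)/(20.4304*u^4 - 27.0296*u^3 - 28.2143*u^2 + 24.5778*u + 16.8921)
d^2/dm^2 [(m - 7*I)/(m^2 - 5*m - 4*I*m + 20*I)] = 2*((m - 7*I)*(-2*m + 5 + 4*I)^2 + (-3*m + 5 + 11*I)*(m^2 - 5*m - 4*I*m + 20*I))/(m^2 - 5*m - 4*I*m + 20*I)^3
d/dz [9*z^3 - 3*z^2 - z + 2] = 27*z^2 - 6*z - 1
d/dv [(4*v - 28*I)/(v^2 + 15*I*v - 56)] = 4*(-v^2 + 14*I*v - 161)/(v^4 + 30*I*v^3 - 337*v^2 - 1680*I*v + 3136)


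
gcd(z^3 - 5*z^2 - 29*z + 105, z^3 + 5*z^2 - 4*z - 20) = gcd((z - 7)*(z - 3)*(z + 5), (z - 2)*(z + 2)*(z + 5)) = z + 5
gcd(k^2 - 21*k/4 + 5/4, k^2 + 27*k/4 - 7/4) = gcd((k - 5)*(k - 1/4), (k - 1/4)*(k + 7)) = k - 1/4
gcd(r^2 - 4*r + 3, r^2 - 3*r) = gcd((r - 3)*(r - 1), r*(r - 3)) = r - 3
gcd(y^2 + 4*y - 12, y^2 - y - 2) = y - 2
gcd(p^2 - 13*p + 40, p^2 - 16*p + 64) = p - 8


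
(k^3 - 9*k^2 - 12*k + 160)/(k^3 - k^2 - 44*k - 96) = (k - 5)/(k + 3)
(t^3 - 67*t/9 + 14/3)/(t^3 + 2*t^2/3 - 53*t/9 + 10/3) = (3*t - 7)/(3*t - 5)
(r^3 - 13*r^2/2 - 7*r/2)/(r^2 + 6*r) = (2*r^2 - 13*r - 7)/(2*(r + 6))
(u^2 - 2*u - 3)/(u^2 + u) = (u - 3)/u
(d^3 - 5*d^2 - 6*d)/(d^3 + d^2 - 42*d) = (d + 1)/(d + 7)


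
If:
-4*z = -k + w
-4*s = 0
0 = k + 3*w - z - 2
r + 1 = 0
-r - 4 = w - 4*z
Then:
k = 55/19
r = -1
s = 0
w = -1/19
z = 14/19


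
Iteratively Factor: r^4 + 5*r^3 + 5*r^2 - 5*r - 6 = (r + 2)*(r^3 + 3*r^2 - r - 3) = (r + 2)*(r + 3)*(r^2 - 1) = (r - 1)*(r + 2)*(r + 3)*(r + 1)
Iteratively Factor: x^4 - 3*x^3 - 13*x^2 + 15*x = (x - 5)*(x^3 + 2*x^2 - 3*x) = (x - 5)*(x - 1)*(x^2 + 3*x) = (x - 5)*(x - 1)*(x + 3)*(x)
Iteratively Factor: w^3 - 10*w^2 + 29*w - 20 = (w - 5)*(w^2 - 5*w + 4) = (w - 5)*(w - 1)*(w - 4)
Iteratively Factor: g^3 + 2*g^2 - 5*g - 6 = (g + 3)*(g^2 - g - 2) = (g + 1)*(g + 3)*(g - 2)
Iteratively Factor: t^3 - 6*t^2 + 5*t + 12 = (t - 4)*(t^2 - 2*t - 3) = (t - 4)*(t + 1)*(t - 3)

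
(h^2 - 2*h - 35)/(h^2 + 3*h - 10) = (h - 7)/(h - 2)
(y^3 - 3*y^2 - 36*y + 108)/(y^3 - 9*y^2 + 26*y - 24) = (y^2 - 36)/(y^2 - 6*y + 8)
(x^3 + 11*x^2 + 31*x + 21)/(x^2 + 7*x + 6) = (x^2 + 10*x + 21)/(x + 6)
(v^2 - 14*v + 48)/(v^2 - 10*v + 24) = (v - 8)/(v - 4)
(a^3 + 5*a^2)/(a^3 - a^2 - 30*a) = a/(a - 6)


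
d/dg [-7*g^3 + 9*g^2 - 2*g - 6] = -21*g^2 + 18*g - 2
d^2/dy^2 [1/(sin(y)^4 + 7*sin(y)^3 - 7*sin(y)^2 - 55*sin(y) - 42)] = (-16*sin(y)^7 - 145*sin(y)^6 - 192*sin(y)^5 + 886*sin(y)^4 - 522*sin(y)^3 - 4283*sin(y)^2 + 922*sin(y) + 5462)/((sin(y) - 3)^3*(sin(y) + 1)^2*(sin(y) + 2)^3*(sin(y) + 7)^3)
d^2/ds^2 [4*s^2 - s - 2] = 8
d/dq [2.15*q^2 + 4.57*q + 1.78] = 4.3*q + 4.57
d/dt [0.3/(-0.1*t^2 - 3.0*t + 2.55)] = (0.06*t + 0.9)/(0.1*t^2 + 3.0*t - 2.55)^2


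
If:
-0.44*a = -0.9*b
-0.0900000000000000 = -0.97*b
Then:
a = 0.19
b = 0.09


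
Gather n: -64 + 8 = -56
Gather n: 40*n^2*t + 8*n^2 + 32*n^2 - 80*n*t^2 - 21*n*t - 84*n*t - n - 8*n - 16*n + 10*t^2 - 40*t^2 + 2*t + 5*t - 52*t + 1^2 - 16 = n^2*(40*t + 40) + n*(-80*t^2 - 105*t - 25) - 30*t^2 - 45*t - 15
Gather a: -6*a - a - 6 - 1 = -7*a - 7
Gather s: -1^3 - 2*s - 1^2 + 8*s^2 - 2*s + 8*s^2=16*s^2 - 4*s - 2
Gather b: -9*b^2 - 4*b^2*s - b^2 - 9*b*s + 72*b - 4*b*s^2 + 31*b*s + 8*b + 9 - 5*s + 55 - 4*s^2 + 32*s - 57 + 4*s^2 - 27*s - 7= b^2*(-4*s - 10) + b*(-4*s^2 + 22*s + 80)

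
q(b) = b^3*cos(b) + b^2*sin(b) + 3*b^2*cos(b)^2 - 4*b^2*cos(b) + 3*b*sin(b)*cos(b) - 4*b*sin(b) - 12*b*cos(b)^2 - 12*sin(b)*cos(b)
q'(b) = -b^3*sin(b) - 6*b^2*sin(b)*cos(b) + 4*b^2*sin(b) + 4*b^2*cos(b) - 3*b*sin(b)^2 + 24*b*sin(b)*cos(b) + 2*b*sin(b) + 9*b*cos(b)^2 - 12*b*cos(b) + 12*sin(b)^2 + 3*sin(b)*cos(b) - 4*sin(b) - 24*cos(b)^2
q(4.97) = 1.66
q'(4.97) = 32.41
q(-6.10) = -185.04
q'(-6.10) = 142.88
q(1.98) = -0.21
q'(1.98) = 4.71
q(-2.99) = 116.76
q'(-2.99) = -146.29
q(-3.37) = 162.72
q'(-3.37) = -85.32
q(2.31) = 0.40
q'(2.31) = -0.43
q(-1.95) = -3.77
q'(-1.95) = -41.17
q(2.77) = -0.07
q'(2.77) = -0.28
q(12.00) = 1114.82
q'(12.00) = 1284.30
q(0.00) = 0.00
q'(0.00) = -24.00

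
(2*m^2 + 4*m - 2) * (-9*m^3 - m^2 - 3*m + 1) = -18*m^5 - 38*m^4 + 8*m^3 - 8*m^2 + 10*m - 2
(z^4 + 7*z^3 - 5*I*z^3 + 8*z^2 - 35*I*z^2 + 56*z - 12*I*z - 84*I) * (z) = z^5 + 7*z^4 - 5*I*z^4 + 8*z^3 - 35*I*z^3 + 56*z^2 - 12*I*z^2 - 84*I*z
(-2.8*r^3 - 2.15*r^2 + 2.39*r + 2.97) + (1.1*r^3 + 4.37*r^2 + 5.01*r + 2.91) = -1.7*r^3 + 2.22*r^2 + 7.4*r + 5.88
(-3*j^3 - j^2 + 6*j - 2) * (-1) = 3*j^3 + j^2 - 6*j + 2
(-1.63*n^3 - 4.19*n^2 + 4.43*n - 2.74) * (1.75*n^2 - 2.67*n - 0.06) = -2.8525*n^5 - 2.9804*n^4 + 19.0376*n^3 - 16.3717*n^2 + 7.05*n + 0.1644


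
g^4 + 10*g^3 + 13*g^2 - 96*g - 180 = (g - 3)*(g + 2)*(g + 5)*(g + 6)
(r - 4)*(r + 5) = r^2 + r - 20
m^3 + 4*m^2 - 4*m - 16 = (m - 2)*(m + 2)*(m + 4)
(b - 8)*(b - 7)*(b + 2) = b^3 - 13*b^2 + 26*b + 112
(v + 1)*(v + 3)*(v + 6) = v^3 + 10*v^2 + 27*v + 18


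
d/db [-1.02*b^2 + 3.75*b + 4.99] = 3.75 - 2.04*b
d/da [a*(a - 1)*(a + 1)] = 3*a^2 - 1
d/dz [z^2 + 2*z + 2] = 2*z + 2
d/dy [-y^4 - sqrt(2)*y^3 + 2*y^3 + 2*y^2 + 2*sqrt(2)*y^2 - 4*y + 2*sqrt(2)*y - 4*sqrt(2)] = -4*y^3 - 3*sqrt(2)*y^2 + 6*y^2 + 4*y + 4*sqrt(2)*y - 4 + 2*sqrt(2)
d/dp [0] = 0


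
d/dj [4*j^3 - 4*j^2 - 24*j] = 12*j^2 - 8*j - 24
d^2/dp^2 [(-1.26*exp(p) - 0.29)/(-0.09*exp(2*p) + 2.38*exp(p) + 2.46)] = (0.010206*exp(4*p) + 0.279288*exp(3*p) + 1.48743*exp(2*p) - 5.477548*exp(p) + 5.927124)*exp(p)/(0.000729*exp(6*p) - 0.057834*exp(5*p) + 1.46961*exp(4*p) - 10.31968*exp(3*p) - 40.16934*exp(2*p) - 43.208424*exp(p) - 14.886936)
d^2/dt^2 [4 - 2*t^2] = -4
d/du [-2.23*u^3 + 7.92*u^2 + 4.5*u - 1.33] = -6.69*u^2 + 15.84*u + 4.5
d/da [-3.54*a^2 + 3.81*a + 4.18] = 3.81 - 7.08*a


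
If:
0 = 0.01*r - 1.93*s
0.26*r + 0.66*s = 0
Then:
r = 0.00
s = 0.00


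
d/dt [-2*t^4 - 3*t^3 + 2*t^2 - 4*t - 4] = -8*t^3 - 9*t^2 + 4*t - 4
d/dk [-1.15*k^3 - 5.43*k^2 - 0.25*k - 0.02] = -3.45*k^2 - 10.86*k - 0.25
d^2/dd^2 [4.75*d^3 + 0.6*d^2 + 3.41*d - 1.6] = 28.5*d + 1.2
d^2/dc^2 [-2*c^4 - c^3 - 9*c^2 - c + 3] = -24*c^2 - 6*c - 18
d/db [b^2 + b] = 2*b + 1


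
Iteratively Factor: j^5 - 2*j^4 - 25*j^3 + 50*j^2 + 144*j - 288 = (j - 3)*(j^4 + j^3 - 22*j^2 - 16*j + 96) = (j - 3)*(j + 3)*(j^3 - 2*j^2 - 16*j + 32) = (j - 4)*(j - 3)*(j + 3)*(j^2 + 2*j - 8) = (j - 4)*(j - 3)*(j + 3)*(j + 4)*(j - 2)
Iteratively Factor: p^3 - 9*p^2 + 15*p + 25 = (p + 1)*(p^2 - 10*p + 25) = (p - 5)*(p + 1)*(p - 5)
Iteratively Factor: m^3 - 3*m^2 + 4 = (m - 2)*(m^2 - m - 2) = (m - 2)*(m + 1)*(m - 2)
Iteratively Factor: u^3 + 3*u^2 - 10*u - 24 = (u + 2)*(u^2 + u - 12) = (u - 3)*(u + 2)*(u + 4)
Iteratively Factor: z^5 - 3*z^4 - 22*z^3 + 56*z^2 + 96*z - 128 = (z - 4)*(z^4 + z^3 - 18*z^2 - 16*z + 32) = (z - 4)*(z - 1)*(z^3 + 2*z^2 - 16*z - 32) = (z - 4)*(z - 1)*(z + 4)*(z^2 - 2*z - 8) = (z - 4)*(z - 1)*(z + 2)*(z + 4)*(z - 4)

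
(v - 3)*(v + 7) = v^2 + 4*v - 21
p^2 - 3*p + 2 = (p - 2)*(p - 1)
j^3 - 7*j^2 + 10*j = j*(j - 5)*(j - 2)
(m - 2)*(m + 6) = m^2 + 4*m - 12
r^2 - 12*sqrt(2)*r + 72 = (r - 6*sqrt(2))^2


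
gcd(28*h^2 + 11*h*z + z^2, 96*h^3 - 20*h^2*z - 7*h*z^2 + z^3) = 4*h + z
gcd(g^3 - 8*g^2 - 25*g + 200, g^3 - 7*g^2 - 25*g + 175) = g^2 - 25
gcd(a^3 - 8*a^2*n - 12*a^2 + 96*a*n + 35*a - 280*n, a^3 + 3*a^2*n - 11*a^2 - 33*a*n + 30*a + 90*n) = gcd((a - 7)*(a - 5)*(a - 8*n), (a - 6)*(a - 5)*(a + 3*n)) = a - 5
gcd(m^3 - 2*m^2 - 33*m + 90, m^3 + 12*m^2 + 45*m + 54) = m + 6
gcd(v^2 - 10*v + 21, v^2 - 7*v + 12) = v - 3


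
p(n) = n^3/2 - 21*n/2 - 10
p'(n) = 3*n^2/2 - 21/2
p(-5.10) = -22.78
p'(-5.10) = 28.52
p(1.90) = -26.52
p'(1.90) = -5.08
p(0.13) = -11.36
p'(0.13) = -10.47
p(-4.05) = -0.69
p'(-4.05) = 14.10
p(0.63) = -16.49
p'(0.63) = -9.90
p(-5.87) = -49.50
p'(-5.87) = 41.19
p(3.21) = -27.17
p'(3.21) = 4.96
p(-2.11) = 7.46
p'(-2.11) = -3.82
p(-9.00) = -280.00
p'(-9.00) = 111.00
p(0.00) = -10.00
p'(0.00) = -10.50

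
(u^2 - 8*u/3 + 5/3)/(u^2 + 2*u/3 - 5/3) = (3*u - 5)/(3*u + 5)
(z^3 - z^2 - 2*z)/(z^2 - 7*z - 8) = z*(z - 2)/(z - 8)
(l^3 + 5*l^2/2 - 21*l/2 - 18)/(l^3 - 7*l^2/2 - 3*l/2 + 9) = (l + 4)/(l - 2)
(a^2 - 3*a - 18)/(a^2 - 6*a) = (a + 3)/a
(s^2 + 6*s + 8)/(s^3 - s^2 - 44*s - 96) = (s + 2)/(s^2 - 5*s - 24)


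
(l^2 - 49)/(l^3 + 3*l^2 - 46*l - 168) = (l + 7)/(l^2 + 10*l + 24)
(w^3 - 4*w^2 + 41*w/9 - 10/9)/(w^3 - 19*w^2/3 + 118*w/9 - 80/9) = (3*w - 1)/(3*w - 8)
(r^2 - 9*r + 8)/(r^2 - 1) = (r - 8)/(r + 1)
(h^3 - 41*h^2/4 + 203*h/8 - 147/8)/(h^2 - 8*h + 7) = (8*h^2 - 26*h + 21)/(8*(h - 1))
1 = 1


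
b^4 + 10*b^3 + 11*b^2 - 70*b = b*(b - 2)*(b + 5)*(b + 7)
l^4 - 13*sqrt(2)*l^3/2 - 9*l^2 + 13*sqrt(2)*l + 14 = (l - 7*sqrt(2))*(l - sqrt(2))*(l + sqrt(2)/2)*(l + sqrt(2))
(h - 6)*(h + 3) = h^2 - 3*h - 18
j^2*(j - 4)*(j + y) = j^4 + j^3*y - 4*j^3 - 4*j^2*y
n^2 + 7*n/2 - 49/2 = (n - 7/2)*(n + 7)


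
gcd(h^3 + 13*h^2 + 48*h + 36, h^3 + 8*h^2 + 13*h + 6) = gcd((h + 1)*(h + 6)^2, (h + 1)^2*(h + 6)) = h^2 + 7*h + 6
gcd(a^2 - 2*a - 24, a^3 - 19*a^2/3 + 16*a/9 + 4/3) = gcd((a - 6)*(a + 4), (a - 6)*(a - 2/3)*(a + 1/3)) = a - 6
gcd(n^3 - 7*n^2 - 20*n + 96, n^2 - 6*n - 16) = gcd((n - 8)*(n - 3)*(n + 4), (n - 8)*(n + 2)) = n - 8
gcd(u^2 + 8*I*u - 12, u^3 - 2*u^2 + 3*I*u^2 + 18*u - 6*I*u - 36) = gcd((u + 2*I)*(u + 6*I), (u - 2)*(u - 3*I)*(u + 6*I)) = u + 6*I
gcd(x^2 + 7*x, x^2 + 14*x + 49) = x + 7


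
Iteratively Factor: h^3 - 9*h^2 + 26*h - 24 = (h - 4)*(h^2 - 5*h + 6) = (h - 4)*(h - 3)*(h - 2)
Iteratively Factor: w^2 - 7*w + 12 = (w - 4)*(w - 3)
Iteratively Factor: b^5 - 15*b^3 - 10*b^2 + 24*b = (b - 1)*(b^4 + b^3 - 14*b^2 - 24*b) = b*(b - 1)*(b^3 + b^2 - 14*b - 24) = b*(b - 1)*(b + 2)*(b^2 - b - 12) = b*(b - 4)*(b - 1)*(b + 2)*(b + 3)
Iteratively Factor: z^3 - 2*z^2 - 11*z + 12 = (z + 3)*(z^2 - 5*z + 4) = (z - 1)*(z + 3)*(z - 4)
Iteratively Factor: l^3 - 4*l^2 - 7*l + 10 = (l - 5)*(l^2 + l - 2) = (l - 5)*(l + 2)*(l - 1)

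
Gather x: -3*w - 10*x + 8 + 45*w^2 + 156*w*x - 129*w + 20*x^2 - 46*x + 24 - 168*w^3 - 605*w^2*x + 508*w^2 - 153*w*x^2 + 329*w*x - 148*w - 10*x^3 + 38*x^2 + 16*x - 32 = -168*w^3 + 553*w^2 - 280*w - 10*x^3 + x^2*(58 - 153*w) + x*(-605*w^2 + 485*w - 40)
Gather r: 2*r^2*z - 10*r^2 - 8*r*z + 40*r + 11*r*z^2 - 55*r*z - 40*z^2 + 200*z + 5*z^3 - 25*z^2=r^2*(2*z - 10) + r*(11*z^2 - 63*z + 40) + 5*z^3 - 65*z^2 + 200*z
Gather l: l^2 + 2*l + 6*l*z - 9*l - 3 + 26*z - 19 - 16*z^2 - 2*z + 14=l^2 + l*(6*z - 7) - 16*z^2 + 24*z - 8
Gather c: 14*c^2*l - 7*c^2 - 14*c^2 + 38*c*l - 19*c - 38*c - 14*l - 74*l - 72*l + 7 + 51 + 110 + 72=c^2*(14*l - 21) + c*(38*l - 57) - 160*l + 240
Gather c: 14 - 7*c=14 - 7*c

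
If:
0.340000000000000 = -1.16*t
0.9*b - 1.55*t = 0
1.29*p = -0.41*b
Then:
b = -0.50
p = 0.16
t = -0.29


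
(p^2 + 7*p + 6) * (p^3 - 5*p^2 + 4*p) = p^5 + 2*p^4 - 25*p^3 - 2*p^2 + 24*p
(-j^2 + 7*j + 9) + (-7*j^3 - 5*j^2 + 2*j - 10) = -7*j^3 - 6*j^2 + 9*j - 1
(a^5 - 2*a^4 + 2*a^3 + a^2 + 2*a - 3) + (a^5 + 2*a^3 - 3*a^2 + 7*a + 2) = 2*a^5 - 2*a^4 + 4*a^3 - 2*a^2 + 9*a - 1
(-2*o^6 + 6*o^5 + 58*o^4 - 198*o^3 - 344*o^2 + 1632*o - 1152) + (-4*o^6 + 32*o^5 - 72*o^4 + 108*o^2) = -6*o^6 + 38*o^5 - 14*o^4 - 198*o^3 - 236*o^2 + 1632*o - 1152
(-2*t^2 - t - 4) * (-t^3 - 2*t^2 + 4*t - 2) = 2*t^5 + 5*t^4 - 2*t^3 + 8*t^2 - 14*t + 8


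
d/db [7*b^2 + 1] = 14*b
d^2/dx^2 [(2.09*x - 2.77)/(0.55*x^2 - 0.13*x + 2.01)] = ((3.5904 - 6.897*x)*(0.55*x^2 - 0.13*x + 2.01) + (1.1*x - 0.13)*(2.09*x - 2.77)*(2.2*x - 0.26))/(0.55*x^2 - 0.13*x + 2.01)^3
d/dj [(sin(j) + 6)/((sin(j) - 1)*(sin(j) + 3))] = (-12*sin(j) + cos(j)^2 - 16)*cos(j)/((sin(j) - 1)^2*(sin(j) + 3)^2)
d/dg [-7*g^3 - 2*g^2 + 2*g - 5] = -21*g^2 - 4*g + 2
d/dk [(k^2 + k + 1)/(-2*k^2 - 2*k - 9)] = 7*(-2*k - 1)/(4*k^4 + 8*k^3 + 40*k^2 + 36*k + 81)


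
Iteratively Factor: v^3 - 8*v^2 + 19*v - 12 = (v - 1)*(v^2 - 7*v + 12) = (v - 4)*(v - 1)*(v - 3)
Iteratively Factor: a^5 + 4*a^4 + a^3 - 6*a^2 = (a - 1)*(a^4 + 5*a^3 + 6*a^2) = (a - 1)*(a + 3)*(a^3 + 2*a^2) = a*(a - 1)*(a + 3)*(a^2 + 2*a) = a*(a - 1)*(a + 2)*(a + 3)*(a)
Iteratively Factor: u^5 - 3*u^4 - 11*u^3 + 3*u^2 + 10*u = (u + 1)*(u^4 - 4*u^3 - 7*u^2 + 10*u) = (u - 1)*(u + 1)*(u^3 - 3*u^2 - 10*u) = u*(u - 1)*(u + 1)*(u^2 - 3*u - 10) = u*(u - 1)*(u + 1)*(u + 2)*(u - 5)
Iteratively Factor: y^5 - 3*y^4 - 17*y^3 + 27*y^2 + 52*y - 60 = (y - 2)*(y^4 - y^3 - 19*y^2 - 11*y + 30) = (y - 2)*(y + 3)*(y^3 - 4*y^2 - 7*y + 10) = (y - 5)*(y - 2)*(y + 3)*(y^2 + y - 2) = (y - 5)*(y - 2)*(y - 1)*(y + 3)*(y + 2)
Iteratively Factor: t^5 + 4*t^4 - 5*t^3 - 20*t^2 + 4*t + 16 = (t + 2)*(t^4 + 2*t^3 - 9*t^2 - 2*t + 8) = (t + 1)*(t + 2)*(t^3 + t^2 - 10*t + 8) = (t + 1)*(t + 2)*(t + 4)*(t^2 - 3*t + 2) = (t - 1)*(t + 1)*(t + 2)*(t + 4)*(t - 2)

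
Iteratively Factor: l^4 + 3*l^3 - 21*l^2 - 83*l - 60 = (l + 1)*(l^3 + 2*l^2 - 23*l - 60) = (l + 1)*(l + 4)*(l^2 - 2*l - 15) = (l + 1)*(l + 3)*(l + 4)*(l - 5)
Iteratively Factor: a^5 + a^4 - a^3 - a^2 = (a + 1)*(a^4 - a^2) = a*(a + 1)*(a^3 - a) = a*(a - 1)*(a + 1)*(a^2 + a) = a*(a - 1)*(a + 1)^2*(a)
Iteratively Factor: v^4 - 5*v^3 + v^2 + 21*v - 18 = (v + 2)*(v^3 - 7*v^2 + 15*v - 9) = (v - 1)*(v + 2)*(v^2 - 6*v + 9) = (v - 3)*(v - 1)*(v + 2)*(v - 3)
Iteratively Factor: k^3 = (k)*(k^2) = k^2*(k)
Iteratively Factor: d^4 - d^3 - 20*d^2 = (d - 5)*(d^3 + 4*d^2) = d*(d - 5)*(d^2 + 4*d) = d^2*(d - 5)*(d + 4)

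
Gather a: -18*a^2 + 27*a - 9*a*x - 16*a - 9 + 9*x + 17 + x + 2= -18*a^2 + a*(11 - 9*x) + 10*x + 10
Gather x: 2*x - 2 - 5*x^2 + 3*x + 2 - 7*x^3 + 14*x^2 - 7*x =-7*x^3 + 9*x^2 - 2*x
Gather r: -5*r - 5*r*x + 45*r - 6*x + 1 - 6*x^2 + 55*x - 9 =r*(40 - 5*x) - 6*x^2 + 49*x - 8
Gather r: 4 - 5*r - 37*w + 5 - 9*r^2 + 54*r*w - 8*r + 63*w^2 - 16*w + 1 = -9*r^2 + r*(54*w - 13) + 63*w^2 - 53*w + 10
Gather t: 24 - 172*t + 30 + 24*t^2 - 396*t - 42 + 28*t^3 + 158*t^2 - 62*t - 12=28*t^3 + 182*t^2 - 630*t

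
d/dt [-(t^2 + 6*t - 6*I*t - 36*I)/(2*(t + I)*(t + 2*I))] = (t^2*(6 - 9*I) + t*(4 - 72*I) + 120 - 12*I)/(2*t^4 + 12*I*t^3 - 26*t^2 - 24*I*t + 8)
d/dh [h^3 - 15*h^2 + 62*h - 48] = 3*h^2 - 30*h + 62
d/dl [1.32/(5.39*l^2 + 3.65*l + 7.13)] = (-14.2296*l - 4.818)/(5.39*l^2 + 3.65*l + 7.13)^2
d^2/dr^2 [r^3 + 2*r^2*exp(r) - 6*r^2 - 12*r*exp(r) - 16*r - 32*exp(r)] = 2*r^2*exp(r) - 4*r*exp(r) + 6*r - 52*exp(r) - 12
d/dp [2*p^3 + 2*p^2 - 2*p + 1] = 6*p^2 + 4*p - 2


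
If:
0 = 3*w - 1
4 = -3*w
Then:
No Solution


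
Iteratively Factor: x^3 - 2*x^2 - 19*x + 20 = (x - 1)*(x^2 - x - 20) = (x - 1)*(x + 4)*(x - 5)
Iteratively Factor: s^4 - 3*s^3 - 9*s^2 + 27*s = (s + 3)*(s^3 - 6*s^2 + 9*s) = s*(s + 3)*(s^2 - 6*s + 9) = s*(s - 3)*(s + 3)*(s - 3)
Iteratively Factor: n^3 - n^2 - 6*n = (n + 2)*(n^2 - 3*n) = (n - 3)*(n + 2)*(n)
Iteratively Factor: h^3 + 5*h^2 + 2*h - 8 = (h + 2)*(h^2 + 3*h - 4) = (h - 1)*(h + 2)*(h + 4)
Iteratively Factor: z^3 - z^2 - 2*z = (z)*(z^2 - z - 2) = z*(z + 1)*(z - 2)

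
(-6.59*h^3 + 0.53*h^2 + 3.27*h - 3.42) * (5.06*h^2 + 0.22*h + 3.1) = -33.3454*h^5 + 1.232*h^4 - 3.7662*h^3 - 14.9428*h^2 + 9.3846*h - 10.602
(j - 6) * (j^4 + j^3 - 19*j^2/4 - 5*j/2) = j^5 - 5*j^4 - 43*j^3/4 + 26*j^2 + 15*j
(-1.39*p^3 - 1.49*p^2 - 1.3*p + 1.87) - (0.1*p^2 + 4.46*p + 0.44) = -1.39*p^3 - 1.59*p^2 - 5.76*p + 1.43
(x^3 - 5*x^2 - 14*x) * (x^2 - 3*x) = x^5 - 8*x^4 + x^3 + 42*x^2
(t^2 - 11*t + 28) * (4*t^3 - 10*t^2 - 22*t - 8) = 4*t^5 - 54*t^4 + 200*t^3 - 46*t^2 - 528*t - 224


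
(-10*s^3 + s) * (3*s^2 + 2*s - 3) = -30*s^5 - 20*s^4 + 33*s^3 + 2*s^2 - 3*s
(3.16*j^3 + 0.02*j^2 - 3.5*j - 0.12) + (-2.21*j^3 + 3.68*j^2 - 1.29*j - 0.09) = 0.95*j^3 + 3.7*j^2 - 4.79*j - 0.21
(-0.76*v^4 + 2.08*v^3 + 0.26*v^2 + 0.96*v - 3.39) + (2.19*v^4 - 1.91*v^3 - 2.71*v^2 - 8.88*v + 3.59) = 1.43*v^4 + 0.17*v^3 - 2.45*v^2 - 7.92*v + 0.2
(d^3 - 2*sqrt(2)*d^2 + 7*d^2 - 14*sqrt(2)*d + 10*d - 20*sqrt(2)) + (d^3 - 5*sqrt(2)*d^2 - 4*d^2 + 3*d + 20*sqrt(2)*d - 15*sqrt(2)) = 2*d^3 - 7*sqrt(2)*d^2 + 3*d^2 + 6*sqrt(2)*d + 13*d - 35*sqrt(2)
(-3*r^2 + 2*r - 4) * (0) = 0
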